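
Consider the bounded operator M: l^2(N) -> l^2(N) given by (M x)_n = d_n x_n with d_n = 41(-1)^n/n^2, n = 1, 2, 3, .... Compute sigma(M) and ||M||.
sigma(M) = {41(-1)^n/n^2 : n ≥ 1} ∪ {0}; ||M|| = 41

A bounded diagonal operator on l^2 with diagonal entries d_n has spectrum equal to the closure of {d_n : n ≥ 1}: every d_n is an eigenvalue (with eigenvector e_n), so {d_n} ⊂ sigma(M); the spectrum is closed, so its closure is too; and for lambda not in the closure, (M - lambda I) has bounded inverse (the diagonal entries 1/(d_n - lambda) are bounded). For our sequence d_n = 41(-1)^n/n^2, n = 1, 2, 3, ...:
  - {d_n} = {41(-1)^n/n^2 : n ≥ 1}; the only limit point is 0
  - closure = {41(-1)^n/n^2 : n ≥ 1} ∪ {0}
For the norm: a diagonal operator has ||M|| = sup_n |d_n|. Here |d_n| = 41/n^2 is decreasing, so sup_n |d_n| = |d_1| = 41. So ||M|| = 41.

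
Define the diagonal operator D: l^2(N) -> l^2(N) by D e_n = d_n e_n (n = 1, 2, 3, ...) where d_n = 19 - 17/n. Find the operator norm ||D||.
||D|| = 19

For a diagonal operator on l^2 with entries d_n, ||D|| = sup_n |d_n|. Here d_1 = 2, d_2 = 21/2, ..., and d_n = 19 - 17/n increases monotonically toward 19. All terms lie in [2, 19), so |d_n| = d_n and the supremum is the limit 19, which is not attained by any individual d_n. Hence ||D|| = 19.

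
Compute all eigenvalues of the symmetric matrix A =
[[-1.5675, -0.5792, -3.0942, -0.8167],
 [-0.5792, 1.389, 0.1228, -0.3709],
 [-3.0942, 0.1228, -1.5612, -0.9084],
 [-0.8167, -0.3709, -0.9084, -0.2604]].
sigma(A) ≈ {-5, 0, 1, 2}

A is real symmetric, so its spectrum consists of real eigenvalues. Expanding the characteristic polynomial of the displayed matrix gives
  det(λ I - A) = p(λ) = λ^4 + (2)λ^3 + (-13)λ^2 + (10)λ + (0).
Solving p(λ) = 0 yields eigenvalues ≈ -5, 0, 1, 2. (A is shown rounded to 4 decimals, so these recover the underlying integer eigenvalues to within that precision.)
Verification: the trace of A = -2 equals the sum of eigenvalues -2, and det(A) ≈ 0.0001 matches the eigenvalue product 0.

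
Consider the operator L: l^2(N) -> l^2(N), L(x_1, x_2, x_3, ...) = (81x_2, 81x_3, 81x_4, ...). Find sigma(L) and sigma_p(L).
sigma(L) = closed disk {z in C : |z| ≤ 81}; sigma_p(L) = open disk {z in C : |z| < 81}

Note L = 81·V where V is the unit left shift (V x)_k = x_{k+1}; so sigma(L) = 81·sigma(V) and ||L|| = 81||V||. ||L x||^2 = 6561sum_{k≥2} |x_k|^2 ≤ 6561||x||^2, with equality on {x : x_1 = 0}, so ||L|| = 81. For any lambda with |lambda| < 81, set r = lambda/81 (|r| < 1); the vector x = (1, r, r^2, ...) is in l^2 and satisfies L x = 81(r, r^2, ...) = lambda x, so lambda is an eigenvalue. On the boundary |lambda| = 81 the geometric series diverges, so no l^2 eigenvector exists, but these lambda lie in the approximate point spectrum. Hence sigma(L) is the closed disk of radius 81 and sigma_p(L) is the open disk.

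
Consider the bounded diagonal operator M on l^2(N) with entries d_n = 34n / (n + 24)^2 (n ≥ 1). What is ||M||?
||M|| = 17/48 (attained at n = 24)

For M diagonal, ||M|| = sup_n |d_n|. Treat f(x) = 34x / (x + 24)^2 for real x > 0. By the quotient rule, f'(x) = 34(24 - x)/(x + 24)^3, which is positive for x < 24 and negative for x > 24. So f has a unique maximum at x = 24, and since 24 is a positive integer, the supremum over n ≥ 1 is attained at n = 24: d_24 = 34·24/(24 + 24)^2 = 34·24/2304 = 17/48. Hence ||M|| = 17/48.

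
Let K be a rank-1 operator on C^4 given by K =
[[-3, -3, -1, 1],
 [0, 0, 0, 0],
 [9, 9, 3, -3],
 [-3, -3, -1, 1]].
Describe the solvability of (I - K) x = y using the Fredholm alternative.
(I - K) is singular (det(I - K) = 0, i.e. 1 ∈ sigma(K)). (I - K) x = y is solvable iff y ⊥ ker((I - K)^*) = span{(-3, -3, -1, 1)}, i.e. iff -3y_1 - 3y_2 - y_3 + y_4 = 0. When solvable, the solutions are x = y + c·(1, 0, -3, 1), c arbitrary (ker(I - K) = span{(1, 0, -3, 1)}, dimension 1).

K has rank 1, so it is an outer product K = u v^T: every row of K is a multiple of one row vector. Reading off the entries, u = (1, 0, -3, 1) and v = (-3, -3, -1, 1) (row i of K equals u_i·v^T). A rank-one matrix u v^T satisfies K u = u (v·u) and kills the (3)-dimensional subspace v^⊥, so its characteristic polynomial is lambda^3 (lambda - v·u) with v·u = tr K = 1. Hence the eigenvalues of I - K are 1 (multiplicity 3) and 1 - (1) = 0, so det(I - K) = 0. (Direct check: I - K =
[[4, 3, 1, -1],
 [0, 1, 0, 0],
 [-9, -9, -2, 3],
 [3, 3, 1, 0]]
has determinant 0.) So 1 is an eigenvalue of K and (I - K) is not invertible. The finite-dimensional Fredholm alternative says: either (I - K) is invertible, or ker(I - K) ≠ {0} and then range(I - K) = ker((I - K)^*)^⊥, with dim ker(I - K) = dim ker((I - K)^*). We are in the second case, so we need both kernels. Kernel of I - K: (I - K) u = u - u (v·u) = u - u = 0, so ker(I - K) = span{u} = span{(1, 0, -3, 1)} (it is exactly 1-dimensional because rank(I - K) = 3). Kernel of the adjoint: K is real, so (I - K)^* = I - K^T = I - v u^T, and (I - v u^T) v = v - v (u·v) = 0; hence ker((I - K)^*) = span{v} = span{(-3, -3, -1, 1)}. Therefore (I - K) x = y is solvable iff <y, v> = 0, i.e. iff -3y_1 - 3y_2 - y_3 + y_4 = 0. When this holds, K y = u (v·y) = 0, so (I - K) y = y and x = y is a particular solution; the full solution set is the line x = y + c·u = y + c·(1, 0, -3, 1), c ∈ C.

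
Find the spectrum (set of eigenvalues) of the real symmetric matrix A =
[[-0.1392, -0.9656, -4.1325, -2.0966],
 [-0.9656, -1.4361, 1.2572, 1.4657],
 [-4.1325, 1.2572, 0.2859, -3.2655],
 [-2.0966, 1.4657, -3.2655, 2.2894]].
sigma(A) ≈ {-6, -2, 4, 5}

A is real symmetric, so its spectrum consists of real eigenvalues. Expanding the characteristic polynomial of the displayed matrix gives
  det(λ I - A) = p(λ) = λ^4 + (-1)λ^3 + (-40)λ^2 + (52.0018)λ + (240.0026).
Solving p(λ) = 0 yields eigenvalues ≈ -6, -2, 4, 5. (A is shown rounded to 4 decimals, so these recover the underlying integer eigenvalues to within that precision.)
Verification: the trace of A = 1 equals the sum of eigenvalues 1, and det(A) ≈ 240.0026 matches the eigenvalue product 240.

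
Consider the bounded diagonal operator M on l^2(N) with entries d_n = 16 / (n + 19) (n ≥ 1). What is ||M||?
||M|| = 4/5 (attained at n = 1)

For M diagonal, ||M|| = sup_n |d_n| = sup_n 16/(n + 19). This is positive and strictly decreasing in n, so the supremum is attained at n = 1: d_1 = 16/(1 + 19) = 4/5. Hence ||M|| = 4/5.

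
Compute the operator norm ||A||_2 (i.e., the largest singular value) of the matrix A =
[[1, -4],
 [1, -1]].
||A||_2 = sqrt((19 + sqrt(325))/2) ≈ 4.3028 (= sqrt(largest eigenvalue of A^T A))

||A||_2 = sigma_max(A) = sqrt(lambda_max(A^T A)). Form the symmetric matrix M = A^T A =
[[2, -5],
 [-5, 17]].
Its characteristic polynomial (trace, determinant of M give the coefficients) is
  p(λ) = det(λ I - M) = λ^2 - 19λ + 9.
For λ^2 - 19λ + 9 the discriminant is 325. It is nonnegative but not a perfect square, so the roots are real and irrational: λ = (19 ± sqrt(325))/2 ≈ 18.5139, 0.4861.
So the eigenvalues of A^T A are ≈ 0.4861, 18.5139 (all ≥ 0, as they must be for A^T A). The largest is λ_max = (19 + sqrt(325))/2 ≈ 18.5139, hence ||A||_2 = sqrt(λ_max) = sqrt((19 + sqrt(325))/2) ≈ 4.3028.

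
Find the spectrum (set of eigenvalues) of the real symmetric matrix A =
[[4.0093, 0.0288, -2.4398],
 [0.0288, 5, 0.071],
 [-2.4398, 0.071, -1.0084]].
sigma(A) ≈ {-2, 5} (5 with multiplicity 2)

A is real symmetric, so its spectrum consists of real eigenvalues. Expanding the characteristic polynomial of the displayed matrix gives
  det(λ I - A) = p(λ) = λ^3 + (-8)λ^2 + (5)λ + (50).
Solving p(λ) = 0 yields eigenvalues ≈ -2, 5, 5. (A is shown rounded to 4 decimals, so these recover the underlying integer eigenvalues to within that precision.)
Verification: the trace of A = 8 equals the sum of eigenvalues 8, and det(A) ≈ -49.9994 matches the eigenvalue product -50.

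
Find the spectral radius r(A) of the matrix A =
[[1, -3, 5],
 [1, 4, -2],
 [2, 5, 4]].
r(A) = 5

The eigenvalues of A are the roots of its characteristic polynomial. With M = A (coefficients from the trace, the sum of principal 2x2 minors, and det A):
  p(λ) = det(λ I - M) = λ^3 - 9λ^2 + 27λ - 35.
By the rational root theorem any rational root is an integer divisor of 35. Testing λ = 5: p(5) = 125 - 225 + 135 - 35 = 0, so λ = 5 is a root. Dividing out (λ - 5) leaves p(λ) = (λ - 5)(λ^2 - 4λ + 7). For λ^2 - 4λ + 7 the discriminant is -12. It is negative, so the roots are the complex-conjugate pair λ = 2 ± (sqrt(12)/2) i ≈ 2 ± 1.7321i. For a conjugate pair the product of the roots equals the constant term, so |λ|^2 = 7 and |λ| = sqrt(7) ≈ 2.6458.
Thus the eigenvalues (to 4 decimals) are 2 ± 1.7321i (modulus 2.6458); 5 (modulus 5). The spectral radius is the largest modulus: r(A) = 5. (Cross-check: r(A) ≤ ||A||_2 ≈ 7.2545; equality holds whenever A is normal, though it can also hold for some non-normal A.)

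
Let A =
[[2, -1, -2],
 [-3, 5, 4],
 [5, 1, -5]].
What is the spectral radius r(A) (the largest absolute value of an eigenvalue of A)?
r(A) ≈ 5.6652

The eigenvalues of A are the roots of its characteristic polynomial. With M = A (coefficients from the trace, the sum of principal 2x2 minors, and det A):
  p(λ) = det(λ I - M) = λ^3 - 2λ^2 - 22λ + 7.
No integer candidate from the rational root theorem (±divisors of 7) is a root, so the roots are irrational. The cubic discriminant is Δ = 48973 > 0, so there are three distinct real roots. p(-4) = -1 and p(-3) = 28 have opposite signs, so a root lies in (-4, -3); Newton's method refines it to λ ≈ -3.976. p(0) = 7 and p(1) = -16 have opposite signs, so a root lies in (0, 1); Newton's method refines it to λ ≈ 0.3108. p(5) = -28 and p(6) = 19 have opposite signs, so a root lies in (5, 6); Newton's method refines it to λ ≈ 5.6652. Check (Vieta): the three roots sum to 2, matching tr M = 2.
Thus the eigenvalues (to 4 decimals) are -3.976 (modulus 3.976); 0.3108 (modulus 0.3108); 5.6652 (modulus 5.6652). The spectral radius is the largest modulus: r(A) ≈ 5.6652. (Cross-check: r(A) ≤ ||A||_2 ≈ 9.4591; equality holds whenever A is normal, though it can also hold for some non-normal A.)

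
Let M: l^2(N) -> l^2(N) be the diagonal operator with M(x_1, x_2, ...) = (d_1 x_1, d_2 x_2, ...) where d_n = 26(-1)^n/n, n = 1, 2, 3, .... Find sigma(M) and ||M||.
sigma(M) = {26(-1)^n/n : n ≥ 1} ∪ {0}; ||M|| = 26

A bounded diagonal operator on l^2 with diagonal entries d_n has spectrum equal to the closure of {d_n : n ≥ 1}: every d_n is an eigenvalue (with eigenvector e_n), so {d_n} ⊂ sigma(M); the spectrum is closed, so its closure is too; and for lambda not in the closure, (M - lambda I) has bounded inverse (the diagonal entries 1/(d_n - lambda) are bounded). For our sequence d_n = 26(-1)^n/n, n = 1, 2, 3, ...:
  - {d_n} = {26(-1)^n/n : n ≥ 1}; the only limit point is 0
  - closure = {26(-1)^n/n : n ≥ 1} ∪ {0}
For the norm: a diagonal operator has ||M|| = sup_n |d_n|. Here |d_n| = 26/n is decreasing, so sup_n |d_n| = |d_1| = 26. So ||M|| = 26.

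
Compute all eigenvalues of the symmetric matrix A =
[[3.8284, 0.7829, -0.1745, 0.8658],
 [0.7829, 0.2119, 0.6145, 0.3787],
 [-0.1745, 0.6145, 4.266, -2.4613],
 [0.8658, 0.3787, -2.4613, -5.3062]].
sigma(A) ≈ {-6, 0, 4, 5}

A is real symmetric, so its spectrum consists of real eigenvalues. Expanding the characteristic polynomial of the displayed matrix gives
  det(λ I - A) = p(λ) = λ^4 + (-3)λ^3 + (-34)λ^2 + (120)λ + (0.0015).
Solving p(λ) = 0 yields eigenvalues ≈ -6, 0, 4, 5. (A is shown rounded to 4 decimals, so these recover the underlying integer eigenvalues to within that precision.)
Verification: the trace of A = 3 equals the sum of eigenvalues 3, and det(A) ≈ 0.0015 matches the eigenvalue product 0.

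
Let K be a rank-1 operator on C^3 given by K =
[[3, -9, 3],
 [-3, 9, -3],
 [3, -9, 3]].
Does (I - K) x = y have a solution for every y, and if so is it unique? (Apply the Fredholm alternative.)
(I - K) is invertible (det(I - K) = -14 ≠ 0), so for every y in C^3 the equation (I - K) x = y has a unique solution.

K has rank 1, so it is an outer product K = u v^T: every row of K is a multiple of one row vector. Reading off the entries, u = (3, -3, 3) and v = (1, -3, 1) (row i of K equals u_i·v^T). A rank-one matrix u v^T satisfies K u = u (v·u) and kills the (2)-dimensional subspace v^⊥, so its characteristic polynomial is lambda^2 (lambda - v·u) with v·u = tr K = 15. Hence the eigenvalues of I - K are 1 (multiplicity 2) and 1 - (15) = -14, so det(I - K) = -14. (Direct check: I - K =
[[-2, 9, -3],
 [3, -8, 3],
 [-3, 9, -2]]
has determinant -14.) The finite-dimensional Fredholm alternative says: either (I - K) is invertible, or ker(I - K) ≠ {0} and then range(I - K) = ker((I - K)^*)^⊥, with dim ker(I - K) = dim ker((I - K)^*). Since det(I - K) ≠ 0, 1 is not an eigenvalue of K and ker(I - K) = {0}, so we are in the first case: for every y there is a unique x = (I - K)^(-1) y. Explicitly, by the Sherman–Morrison formula, (I - u v^T)^(-1) = I + u v^T/(1 - v·u), i.e. (I - K)^(-1) = I + K/(-14).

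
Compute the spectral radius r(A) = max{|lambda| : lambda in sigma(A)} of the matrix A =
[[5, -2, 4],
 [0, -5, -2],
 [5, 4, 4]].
r(A) ≈ 8.909

The eigenvalues of A are the roots of its characteristic polynomial. With M = A (coefficients from the trace, the sum of principal 2x2 minors, and det A):
  p(λ) = det(λ I - M) = λ^3 - 4λ^2 - 37λ - 60.
No integer candidate from the rational root theorem (±divisors of 60) is a root, so the roots are irrational. The cubic discriminant is Δ = -47884 < 0, so there is one real root and a complex-conjugate pair. p(8) = -100 and p(9) = 12 have opposite signs, so a root lies in (8, 9); Newton's method refines it to λ ≈ 8.909. Dividing out (λ - (8.909)) leaves approximately λ^2 + 4.909λ + 6.7347. For λ^2 + 4.909λ + 6.7347 the discriminant is -2.8403. It is negative, so the remaining roots are the complex-conjugate pair λ ≈ -2.4545 ± 0.8427i. Their product equals the constant term, so |λ|^2 ≈ 6.7347 and |λ| ≈ 2.5951.
Thus the eigenvalues (to 4 decimals) are 8.909 (modulus 8.909); -2.4545 ± 0.8427i (modulus 2.5951). The spectral radius is the largest modulus: r(A) ≈ 8.909. (Cross-check: r(A) ≤ ||A||_2 ≈ 9.5731; equality holds whenever A is normal, though it can also hold for some non-normal A.)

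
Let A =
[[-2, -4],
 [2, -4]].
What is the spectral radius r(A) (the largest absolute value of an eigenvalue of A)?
r(A) = 4

The eigenvalues of A are the roots of its characteristic polynomial. With M = A (coefficients from the trace and determinant):
  p(λ) = det(λ I - M) = λ^2 + 6λ + 16.
For λ^2 + 6λ + 16 the discriminant is -28. It is negative, so the roots are the complex-conjugate pair λ = -3 ± (sqrt(28)/2) i ≈ -3 ± 2.6458i. For a conjugate pair the product of the roots equals the constant term, so |λ|^2 = 16 and |λ| = sqrt(16) = 4.
Thus the eigenvalues (to 4 decimals) are -3 ± 2.6458i (modulus 4). The spectral radius is the largest modulus: r(A) = 4. (Cross-check: r(A) ≤ ||A||_2 ≈ 5.6569; equality holds whenever A is normal, though it can also hold for some non-normal A.)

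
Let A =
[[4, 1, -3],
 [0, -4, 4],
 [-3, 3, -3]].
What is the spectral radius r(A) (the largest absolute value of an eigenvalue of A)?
r(A) ≈ 7.5043

The eigenvalues of A are the roots of its characteristic polynomial. With M = A (coefficients from the trace, the sum of principal 2x2 minors, and det A):
  p(λ) = det(λ I - M) = λ^3 + 3λ^2 - 37λ - 24.
No integer candidate from the rational root theorem (±divisors of 24) is a root, so the roots are irrational. The cubic discriminant is Δ = 249925 > 0, so there are three distinct real roots. p(-8) = -48 and p(-7) = 39 have opposite signs, so a root lies in (-8, -7); Newton's method refines it to λ ≈ -7.5043. p(-1) = 15 and p(0) = -24 have opposite signs, so a root lies in (-1, 0); Newton's method refines it to λ ≈ -0.6237. p(5) = -9 and p(6) = 78 have opposite signs, so a root lies in (5, 6); Newton's method refines it to λ ≈ 5.128. Check (Vieta): the three roots sum to -3, matching tr M = -3.
Thus the eigenvalues (to 4 decimals) are -7.5043 (modulus 7.5043); -0.6237 (modulus 0.6237); 5.128 (modulus 5.128). The spectral radius is the largest modulus: r(A) ≈ 7.5043. (Cross-check: r(A) ≤ ||A||_2 ≈ 7.6365; equality holds whenever A is normal, though it can also hold for some non-normal A.)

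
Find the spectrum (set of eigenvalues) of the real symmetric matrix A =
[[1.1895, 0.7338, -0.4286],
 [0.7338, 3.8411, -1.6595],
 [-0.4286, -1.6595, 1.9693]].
sigma(A) ≈ {1, 5} (1 with multiplicity 2)

A is real symmetric, so its spectrum consists of real eigenvalues. Expanding the characteristic polynomial of the displayed matrix gives
  det(λ I - A) = p(λ) = λ^3 + (-7)λ^2 + (11)λ + (-5).
Solving p(λ) = 0 yields eigenvalues ≈ 1, 1, 5. (A is shown rounded to 4 decimals, so these recover the underlying integer eigenvalues to within that precision.)
Verification: the trace of A = 7 equals the sum of eigenvalues 7, and det(A) ≈ 4.9997 matches the eigenvalue product 5.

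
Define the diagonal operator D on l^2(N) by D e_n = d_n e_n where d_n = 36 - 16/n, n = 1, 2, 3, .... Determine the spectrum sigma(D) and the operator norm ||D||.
sigma(D) = {36 - 16/n : n ≥ 1} ∪ {36}; ||D|| = 36

A bounded diagonal operator on l^2 with diagonal entries d_n has spectrum equal to the closure of {d_n : n ≥ 1}: every d_n is an eigenvalue (with eigenvector e_n), so {d_n} ⊂ sigma(D); the spectrum is closed, so its closure is too; and for lambda not in the closure, (D - lambda I) has bounded inverse (the diagonal entries 1/(d_n - lambda) are bounded). For our sequence d_n = 36 - 16/n, n = 1, 2, 3, ...:
  - {d_n} = {36 - 16/n : n ≥ 1}; the only limit point is 36
  - closure = {36 - 16/n : n ≥ 1} ∪ {36}
For the norm: a diagonal operator has ||D|| = sup_n |d_n|. Here d_n = 36 - 16/n increases monotonically from d_1 = 20 toward 36, with all terms in [20, 36); so sup_n |d_n| = 36 (the supremum is the limit, not attained). So ||D|| = 36.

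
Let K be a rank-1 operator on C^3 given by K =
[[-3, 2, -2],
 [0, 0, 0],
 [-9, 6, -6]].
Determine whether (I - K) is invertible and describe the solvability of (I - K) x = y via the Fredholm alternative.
(I - K) is invertible (det(I - K) = 10 ≠ 0), so for every y in C^3 the equation (I - K) x = y has a unique solution.

K has rank 1, so it is an outer product K = u v^T: every row of K is a multiple of one row vector. Reading off the entries, u = (-1, 0, -3) and v = (3, -2, 2) (row i of K equals u_i·v^T). A rank-one matrix u v^T satisfies K u = u (v·u) and kills the (2)-dimensional subspace v^⊥, so its characteristic polynomial is lambda^2 (lambda - v·u) with v·u = tr K = -9. Hence the eigenvalues of I - K are 1 (multiplicity 2) and 1 - (-9) = 10, so det(I - K) = 10. (Direct check: I - K =
[[4, -2, 2],
 [0, 1, 0],
 [9, -6, 7]]
has determinant 10.) The finite-dimensional Fredholm alternative says: either (I - K) is invertible, or ker(I - K) ≠ {0} and then range(I - K) = ker((I - K)^*)^⊥, with dim ker(I - K) = dim ker((I - K)^*). Since det(I - K) ≠ 0, 1 is not an eigenvalue of K and ker(I - K) = {0}, so we are in the first case: for every y there is a unique x = (I - K)^(-1) y. Explicitly, by the Sherman–Morrison formula, (I - u v^T)^(-1) = I + u v^T/(1 - v·u), i.e. (I - K)^(-1) = I + K/(10).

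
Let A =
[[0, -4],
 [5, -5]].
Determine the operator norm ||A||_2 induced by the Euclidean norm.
||A||_2 = sqrt((66 + sqrt(2756))/2) ≈ 7.6973 (= sqrt(largest eigenvalue of A^T A))

||A||_2 = sigma_max(A) = sqrt(lambda_max(A^T A)). Form the symmetric matrix M = A^T A =
[[25, -25],
 [-25, 41]].
Its characteristic polynomial (trace, determinant of M give the coefficients) is
  p(λ) = det(λ I - M) = λ^2 - 66λ + 400.
For λ^2 - 66λ + 400 the discriminant is 2756. It is nonnegative but not a perfect square, so the roots are real and irrational: λ = (66 ± sqrt(2756))/2 ≈ 59.2488, 6.7512.
So the eigenvalues of A^T A are ≈ 6.7512, 59.2488 (all ≥ 0, as they must be for A^T A). The largest is λ_max = (66 + sqrt(2756))/2 ≈ 59.2488, hence ||A||_2 = sqrt(λ_max) = sqrt((66 + sqrt(2756))/2) ≈ 7.6973.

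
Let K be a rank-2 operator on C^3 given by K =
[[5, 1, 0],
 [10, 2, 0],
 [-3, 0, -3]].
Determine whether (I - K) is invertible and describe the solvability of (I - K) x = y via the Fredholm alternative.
(I - K) is invertible (det(I - K) = -24 ≠ 0), so for every y in C^3 the equation (I - K) x = y has a unique solution.

K has rank 2 and factors as K = U V^T = u1 v1^T + u2 v2^T with u1 = (-1, -2, 0), v1 = (-2, -1, 3), u2 = (-1, -2, 1), v2 = (-3, 0, -3) (multiplying out reproduces the displayed K). The nonzero eigenvalues of U V^T coincide with those of the 2 x 2 matrix G = V^T U = [[v1·u1, v1·u2], [v2·u1, v2·u2]] = [[4, 7], [3, 0]], and by the Sylvester determinant identity det(I_3 - U V^T) = det(I_2 - V^T U) = det([[-3, -7], [-3, 1]]) = (-3)(1) - (-7)(-3) = -24. (Direct check: I - K =
[[-4, -1, 0],
 [-10, -1, 0],
 [3, 0, 4]]
has determinant -24.) The finite-dimensional Fredholm alternative says: either (I - K) is invertible, or ker(I - K) ≠ {0} and then range(I - K) = ker((I - K)^*)^⊥, with dim ker(I - K) = dim ker((I - K)^*). Since det(I - K) ≠ 0, 1 is not an eigenvalue of K and ker(I - K) = {0}, so we are in the first case: for every y there is a unique x = (I - K)^(-1) y. (Explicitly, by the Woodbury identity, (I - U V^T)^(-1) = I + U (I_2 - G)^(-1) V^T.)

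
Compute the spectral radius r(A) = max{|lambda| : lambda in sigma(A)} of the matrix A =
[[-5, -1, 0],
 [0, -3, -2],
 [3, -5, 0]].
r(A) ≈ 5.1415

The eigenvalues of A are the roots of its characteristic polynomial. With M = A (coefficients from the trace, the sum of principal 2x2 minors, and det A):
  p(λ) = det(λ I - M) = λ^3 + 8λ^2 + 5λ - 56.
No integer candidate from the rational root theorem (±divisors of 56) is a root, so the roots are irrational. The cubic discriminant is Δ = -9204 < 0, so there is one real root and a complex-conjugate pair. p(2) = -6 and p(3) = 58 have opposite signs, so a root lies in (2, 3); Newton's method refines it to λ ≈ 2.1184. Dividing out (λ - (2.1184)) leaves approximately λ^2 + 10.1184λ + 26.4349. For λ^2 + 10.1184λ + 26.4349 the discriminant is -3.3575. It is negative, so the remaining roots are the complex-conjugate pair λ ≈ -5.0592 ± 0.9162i. Their product equals the constant term, so |λ|^2 ≈ 26.4349 and |λ| ≈ 5.1415.
Thus the eigenvalues (to 4 decimals) are 2.1184 (modulus 2.1184); -5.0592 ± 0.9162i (modulus 5.1415). The spectral radius is the largest modulus: r(A) ≈ 5.1415. (Cross-check: r(A) ≤ ||A||_2 ≈ 6.707; equality holds whenever A is normal, though it can also hold for some non-normal A.)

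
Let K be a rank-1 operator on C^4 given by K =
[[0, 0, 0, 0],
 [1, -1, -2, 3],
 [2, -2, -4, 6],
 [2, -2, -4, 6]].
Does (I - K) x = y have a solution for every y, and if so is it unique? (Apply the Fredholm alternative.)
(I - K) is singular (det(I - K) = 0, i.e. 1 ∈ sigma(K)). (I - K) x = y is solvable iff y ⊥ ker((I - K)^*) = span{(1, -1, -2, 3)}, i.e. iff y_1 - y_2 - 2y_3 + 3y_4 = 0. When solvable, the solutions are x = y + c·(0, 1, 2, 2), c arbitrary (ker(I - K) = span{(0, 1, 2, 2)}, dimension 1).

K has rank 1, so it is an outer product K = u v^T: every row of K is a multiple of one row vector. Reading off the entries, u = (0, 1, 2, 2) and v = (1, -1, -2, 3) (row i of K equals u_i·v^T). A rank-one matrix u v^T satisfies K u = u (v·u) and kills the (3)-dimensional subspace v^⊥, so its characteristic polynomial is lambda^3 (lambda - v·u) with v·u = tr K = 1. Hence the eigenvalues of I - K are 1 (multiplicity 3) and 1 - (1) = 0, so det(I - K) = 0. (Direct check: I - K =
[[1, 0, 0, 0],
 [-1, 2, 2, -3],
 [-2, 2, 5, -6],
 [-2, 2, 4, -5]]
has determinant 0.) So 1 is an eigenvalue of K and (I - K) is not invertible. The finite-dimensional Fredholm alternative says: either (I - K) is invertible, or ker(I - K) ≠ {0} and then range(I - K) = ker((I - K)^*)^⊥, with dim ker(I - K) = dim ker((I - K)^*). We are in the second case, so we need both kernels. Kernel of I - K: (I - K) u = u - u (v·u) = u - u = 0, so ker(I - K) = span{u} = span{(0, 1, 2, 2)} (it is exactly 1-dimensional because rank(I - K) = 3). Kernel of the adjoint: K is real, so (I - K)^* = I - K^T = I - v u^T, and (I - v u^T) v = v - v (u·v) = 0; hence ker((I - K)^*) = span{v} = span{(1, -1, -2, 3)}. Therefore (I - K) x = y is solvable iff <y, v> = 0, i.e. iff y_1 - y_2 - 2y_3 + 3y_4 = 0. When this holds, K y = u (v·y) = 0, so (I - K) y = y and x = y is a particular solution; the full solution set is the line x = y + c·u = y + c·(0, 1, 2, 2), c ∈ C.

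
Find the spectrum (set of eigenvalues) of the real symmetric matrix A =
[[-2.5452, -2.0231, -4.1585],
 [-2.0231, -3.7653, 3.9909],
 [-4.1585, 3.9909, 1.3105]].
sigma(A) ≈ {-6, -5, 6}

A is real symmetric, so its spectrum consists of real eigenvalues. Expanding the characteristic polynomial of the displayed matrix gives
  det(λ I - A) = p(λ) = λ^3 + (5)λ^2 + (-36)λ + (-179.9986).
Solving p(λ) = 0 yields eigenvalues ≈ -6, -5, 6. (A is shown rounded to 4 decimals, so these recover the underlying integer eigenvalues to within that precision.)
Verification: the trace of A = -5 equals the sum of eigenvalues -5, and det(A) ≈ 179.9986 matches the eigenvalue product 180.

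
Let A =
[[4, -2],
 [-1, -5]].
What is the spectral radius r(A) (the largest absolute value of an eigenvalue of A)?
r(A) = (1 + sqrt(89))/2 ≈ 5.217

The eigenvalues of A are the roots of its characteristic polynomial. With M = A (coefficients from the trace and determinant):
  p(λ) = det(λ I - M) = λ^2 + λ - 22.
For λ^2 + λ - 22 the discriminant is 89. It is nonnegative but not a perfect square, so the roots are real and irrational: λ = (-1 ± sqrt(89))/2 ≈ 4.217, -5.217.
Thus the eigenvalues (to 4 decimals) are 4.217 (modulus 4.217); -5.217 (modulus 5.217). The spectral radius is the largest modulus: r(A) = (1 + sqrt(89))/2 ≈ 5.217. (Cross-check: r(A) ≤ ||A||_2 ≈ 5.4505; equality holds whenever A is normal, though it can also hold for some non-normal A.)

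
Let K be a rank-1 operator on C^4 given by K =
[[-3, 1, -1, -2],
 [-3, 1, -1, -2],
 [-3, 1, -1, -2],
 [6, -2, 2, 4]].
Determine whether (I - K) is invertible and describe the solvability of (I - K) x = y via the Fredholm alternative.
(I - K) is singular (det(I - K) = 0, i.e. 1 ∈ sigma(K)). (I - K) x = y is solvable iff y ⊥ ker((I - K)^*) = span{(-3, 1, -1, -2)}, i.e. iff -3y_1 + y_2 - y_3 - 2y_4 = 0. When solvable, the solutions are x = y + c·(1, 1, 1, -2), c arbitrary (ker(I - K) = span{(1, 1, 1, -2)}, dimension 1).

K has rank 1, so it is an outer product K = u v^T: every row of K is a multiple of one row vector. Reading off the entries, u = (1, 1, 1, -2) and v = (-3, 1, -1, -2) (row i of K equals u_i·v^T). A rank-one matrix u v^T satisfies K u = u (v·u) and kills the (3)-dimensional subspace v^⊥, so its characteristic polynomial is lambda^3 (lambda - v·u) with v·u = tr K = 1. Hence the eigenvalues of I - K are 1 (multiplicity 3) and 1 - (1) = 0, so det(I - K) = 0. (Direct check: I - K =
[[4, -1, 1, 2],
 [3, 0, 1, 2],
 [3, -1, 2, 2],
 [-6, 2, -2, -3]]
has determinant 0.) So 1 is an eigenvalue of K and (I - K) is not invertible. The finite-dimensional Fredholm alternative says: either (I - K) is invertible, or ker(I - K) ≠ {0} and then range(I - K) = ker((I - K)^*)^⊥, with dim ker(I - K) = dim ker((I - K)^*). We are in the second case, so we need both kernels. Kernel of I - K: (I - K) u = u - u (v·u) = u - u = 0, so ker(I - K) = span{u} = span{(1, 1, 1, -2)} (it is exactly 1-dimensional because rank(I - K) = 3). Kernel of the adjoint: K is real, so (I - K)^* = I - K^T = I - v u^T, and (I - v u^T) v = v - v (u·v) = 0; hence ker((I - K)^*) = span{v} = span{(-3, 1, -1, -2)}. Therefore (I - K) x = y is solvable iff <y, v> = 0, i.e. iff -3y_1 + y_2 - y_3 - 2y_4 = 0. When this holds, K y = u (v·y) = 0, so (I - K) y = y and x = y is a particular solution; the full solution set is the line x = y + c·u = y + c·(1, 1, 1, -2), c ∈ C.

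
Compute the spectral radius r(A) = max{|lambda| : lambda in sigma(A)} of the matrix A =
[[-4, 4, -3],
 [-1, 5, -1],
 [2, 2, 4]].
r(A) ≈ 4.0595

The eigenvalues of A are the roots of its characteristic polynomial. With M = A (coefficients from the trace, the sum of principal 2x2 minors, and det A):
  p(λ) = det(λ I - M) = λ^3 - 5λ^2 - 4λ + 44.
No integer candidate from the rational root theorem (±divisors of 44) is a root, so the roots are irrational. The cubic discriminant is Δ = -13776 < 0, so there is one real root and a complex-conjugate pair. p(-3) = -16 and p(-2) = 24 have opposite signs, so a root lies in (-3, -2); Newton's method refines it to λ ≈ -2.67. Dividing out (λ - (-2.67)) leaves approximately λ^2 - 7.67λ + 16.4792. For λ^2 - 7.67λ + 16.4792 the discriminant is -7.0875. It is negative, so the remaining roots are the complex-conjugate pair λ ≈ 3.835 ± 1.3311i. Their product equals the constant term, so |λ|^2 ≈ 16.4792 and |λ| ≈ 4.0595.
Thus the eigenvalues (to 4 decimals) are -2.67 (modulus 2.67); 3.835 ± 1.3311i (modulus 4.0595). The spectral radius is the largest modulus: r(A) ≈ 4.0595. (Cross-check: r(A) ≤ ||A||_2 ≈ 7.9513; equality holds whenever A is normal, though it can also hold for some non-normal A.)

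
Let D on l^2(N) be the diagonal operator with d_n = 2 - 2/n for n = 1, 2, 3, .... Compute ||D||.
||D|| = 2

For a diagonal operator on l^2 with entries d_n, ||D|| = sup_n |d_n|. Here d_1 = 0, d_2 = 1, ..., and d_n = 2 - 2/n increases monotonically toward 2. All terms lie in [0, 2), so |d_n| = d_n and the supremum is the limit 2, which is not attained by any individual d_n. Hence ||D|| = 2.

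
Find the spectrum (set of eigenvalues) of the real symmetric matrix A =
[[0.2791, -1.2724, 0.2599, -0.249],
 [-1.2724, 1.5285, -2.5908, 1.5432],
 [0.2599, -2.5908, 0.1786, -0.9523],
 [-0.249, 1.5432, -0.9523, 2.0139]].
sigma(A) ≈ {-2, 0, 1, 5}

A is real symmetric, so its spectrum consists of real eigenvalues. Expanding the characteristic polynomial of the displayed matrix gives
  det(λ I - A) = p(λ) = λ^4 + (-4)λ^3 + (-7)λ^2 + (10)λ + (0).
Solving p(λ) = 0 yields eigenvalues ≈ -2, 0, 1, 5. (A is shown rounded to 4 decimals, so these recover the underlying integer eigenvalues to within that precision.)
Verification: the trace of A = 4 equals the sum of eigenvalues 4, and det(A) ≈ -0.0005 matches the eigenvalue product 0.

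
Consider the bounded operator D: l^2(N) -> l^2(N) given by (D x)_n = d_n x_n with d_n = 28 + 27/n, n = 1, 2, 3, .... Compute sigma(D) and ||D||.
sigma(D) = {28 + 27/n : n ≥ 1} ∪ {28}; ||D|| = 55

A bounded diagonal operator on l^2 with diagonal entries d_n has spectrum equal to the closure of {d_n : n ≥ 1}: every d_n is an eigenvalue (with eigenvector e_n), so {d_n} ⊂ sigma(D); the spectrum is closed, so its closure is too; and for lambda not in the closure, (D - lambda I) has bounded inverse (the diagonal entries 1/(d_n - lambda) are bounded). For our sequence d_n = 28 + 27/n, n = 1, 2, 3, ...:
  - {d_n} = {28 + 27/n : n ≥ 1}; the only limit point is 28
  - closure = {28 + 27/n : n ≥ 1} ∪ {28}
For the norm: a diagonal operator has ||D|| = sup_n |d_n|. Here d_n = 28 + 27/n is positive and decreasing, so sup_n |d_n| = d_1 = 28 + 27 = 55. So ||D|| = 55.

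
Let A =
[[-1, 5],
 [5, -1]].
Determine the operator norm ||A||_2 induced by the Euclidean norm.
||A||_2 = 6 (= sqrt(largest eigenvalue of A^T A))

||A||_2 = sigma_max(A) = sqrt(lambda_max(A^T A)). Form the symmetric matrix M = A^T A =
[[26, -10],
 [-10, 26]].
Its characteristic polynomial (trace, determinant of M give the coefficients) is
  p(λ) = det(λ I - M) = λ^2 - 52λ + 576.
For λ^2 - 52λ + 576 the discriminant is 400. It is a perfect square (20^2), so the roots are rational: λ = (52 ± 20)/2 = 36, 16.
So the eigenvalues of A^T A are ≈ 16, 36 (all ≥ 0, as they must be for A^T A). The largest is λ_max = 36, hence ||A||_2 = sqrt(λ_max) = 6.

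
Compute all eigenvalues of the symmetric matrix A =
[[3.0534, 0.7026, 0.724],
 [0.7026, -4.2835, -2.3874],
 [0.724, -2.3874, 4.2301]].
sigma(A) ≈ {-5, 3, 5}

A is real symmetric, so its spectrum consists of real eigenvalues. Expanding the characteristic polynomial of the displayed matrix gives
  det(λ I - A) = p(λ) = λ^3 + (-3)λ^2 + (-25)λ + (75.0016).
Solving p(λ) = 0 yields eigenvalues ≈ -5, 3, 5. (A is shown rounded to 4 decimals, so these recover the underlying integer eigenvalues to within that precision.)
Verification: the trace of A = 3 equals the sum of eigenvalues 3, and det(A) ≈ -75.0016 matches the eigenvalue product -75.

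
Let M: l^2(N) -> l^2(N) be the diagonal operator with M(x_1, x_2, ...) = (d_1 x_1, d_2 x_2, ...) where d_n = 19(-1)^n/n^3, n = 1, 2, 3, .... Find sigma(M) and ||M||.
sigma(M) = {19(-1)^n/n^3 : n ≥ 1} ∪ {0}; ||M|| = 19

A bounded diagonal operator on l^2 with diagonal entries d_n has spectrum equal to the closure of {d_n : n ≥ 1}: every d_n is an eigenvalue (with eigenvector e_n), so {d_n} ⊂ sigma(M); the spectrum is closed, so its closure is too; and for lambda not in the closure, (M - lambda I) has bounded inverse (the diagonal entries 1/(d_n - lambda) are bounded). For our sequence d_n = 19(-1)^n/n^3, n = 1, 2, 3, ...:
  - {d_n} = {19(-1)^n/n^3 : n ≥ 1}; the only limit point is 0
  - closure = {19(-1)^n/n^3 : n ≥ 1} ∪ {0}
For the norm: a diagonal operator has ||M|| = sup_n |d_n|. Here |d_n| = 19/n^3 is decreasing, so sup_n |d_n| = |d_1| = 19. So ||M|| = 19.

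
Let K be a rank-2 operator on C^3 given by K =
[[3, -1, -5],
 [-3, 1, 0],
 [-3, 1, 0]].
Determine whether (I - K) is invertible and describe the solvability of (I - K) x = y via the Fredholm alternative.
(I - K) is invertible (det(I - K) = -18 ≠ 0), so for every y in C^3 the equation (I - K) x = y has a unique solution.

K has rank 2 and factors as K = U V^T = u1 v1^T + u2 v2^T with u1 = (1, -1, -1), v1 = (3, -1, -2), u2 = (-3, -2, -2), v2 = (0, 0, 1) (multiplying out reproduces the displayed K). The nonzero eigenvalues of U V^T coincide with those of the 2 x 2 matrix G = V^T U = [[v1·u1, v1·u2], [v2·u1, v2·u2]] = [[6, -3], [-1, -2]], and by the Sylvester determinant identity det(I_3 - U V^T) = det(I_2 - V^T U) = det([[-5, 3], [1, 3]]) = (-5)(3) - (3)(1) = -18. (Direct check: I - K =
[[-2, 1, 5],
 [3, 0, 0],
 [3, -1, 1]]
has determinant -18.) The finite-dimensional Fredholm alternative says: either (I - K) is invertible, or ker(I - K) ≠ {0} and then range(I - K) = ker((I - K)^*)^⊥, with dim ker(I - K) = dim ker((I - K)^*). Since det(I - K) ≠ 0, 1 is not an eigenvalue of K and ker(I - K) = {0}, so we are in the first case: for every y there is a unique x = (I - K)^(-1) y. (Explicitly, by the Woodbury identity, (I - U V^T)^(-1) = I + U (I_2 - G)^(-1) V^T.)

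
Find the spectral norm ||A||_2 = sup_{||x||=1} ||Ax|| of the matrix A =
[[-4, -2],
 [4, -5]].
||A||_2 = sqrt((61 + sqrt(585))/2) ≈ 6.5264 (= sqrt(largest eigenvalue of A^T A))

||A||_2 = sigma_max(A) = sqrt(lambda_max(A^T A)). Form the symmetric matrix M = A^T A =
[[32, -12],
 [-12, 29]].
Its characteristic polynomial (trace, determinant of M give the coefficients) is
  p(λ) = det(λ I - M) = λ^2 - 61λ + 784.
For λ^2 - 61λ + 784 the discriminant is 585. It is nonnegative but not a perfect square, so the roots are real and irrational: λ = (61 ± sqrt(585))/2 ≈ 42.5934, 18.4066.
So the eigenvalues of A^T A are ≈ 18.4066, 42.5934 (all ≥ 0, as they must be for A^T A). The largest is λ_max = (61 + sqrt(585))/2 ≈ 42.5934, hence ||A||_2 = sqrt(λ_max) = sqrt((61 + sqrt(585))/2) ≈ 6.5264.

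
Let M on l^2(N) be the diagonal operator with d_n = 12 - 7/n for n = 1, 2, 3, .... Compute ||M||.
||M|| = 12

For a diagonal operator on l^2 with entries d_n, ||M|| = sup_n |d_n|. Here d_1 = 5, d_2 = 17/2, ..., and d_n = 12 - 7/n increases monotonically toward 12. All terms lie in [5, 12), so |d_n| = d_n and the supremum is the limit 12, which is not attained by any individual d_n. Hence ||M|| = 12.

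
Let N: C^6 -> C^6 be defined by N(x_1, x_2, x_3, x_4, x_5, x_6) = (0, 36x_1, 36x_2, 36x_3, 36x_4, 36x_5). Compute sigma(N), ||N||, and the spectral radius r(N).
sigma(N) = {0}; ||N|| = 36; r(N) = 0. (N is nilpotent with N^6 = 0.)

On C^6, N is a strictly lower-triangular matrix with 36 on the subdiagonal and zeros elsewhere, so its characteristic polynomial is lambda^6 and every eigenvalue is 0: sigma(N) = {0}. For the operator norm, N e_i = 36e_{i+1} for i = 1, ..., 5 and N e_6 = 0, so the singular values of N are 36 (with multiplicity 5) and 0; hence ||N|| = 36. The spectral radius r(N) = max|lambda| = 0. Note ||N|| > r(N) — characteristic of non-normal nilpotent operators. Indeed N^6 = 0.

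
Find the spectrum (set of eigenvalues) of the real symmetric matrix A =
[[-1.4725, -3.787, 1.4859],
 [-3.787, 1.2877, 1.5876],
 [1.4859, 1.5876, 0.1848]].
sigma(A) ≈ {-5, 1, 4}

A is real symmetric, so its spectrum consists of real eigenvalues. Expanding the characteristic polynomial of the displayed matrix gives
  det(λ I - A) = p(λ) = λ^3 + (0)λ^2 + (-21)λ + (20).
Solving p(λ) = 0 yields eigenvalues ≈ -5, 1, 4. (A is shown rounded to 4 decimals, so these recover the underlying integer eigenvalues to within that precision.)
Verification: the trace of A = 0 equals the sum of eigenvalues 0, and det(A) ≈ -19.9996 matches the eigenvalue product -20.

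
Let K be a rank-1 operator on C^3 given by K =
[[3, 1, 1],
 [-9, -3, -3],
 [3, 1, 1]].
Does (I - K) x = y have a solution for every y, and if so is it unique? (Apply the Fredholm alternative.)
(I - K) is singular (det(I - K) = 0, i.e. 1 ∈ sigma(K)). (I - K) x = y is solvable iff y ⊥ ker((I - K)^*) = span{(3, 1, 1)}, i.e. iff 3y_1 + y_2 + y_3 = 0. When solvable, the solutions are x = y + c·(1, -3, 1), c arbitrary (ker(I - K) = span{(1, -3, 1)}, dimension 1).

K has rank 1, so it is an outer product K = u v^T: every row of K is a multiple of one row vector. Reading off the entries, u = (1, -3, 1) and v = (3, 1, 1) (row i of K equals u_i·v^T). A rank-one matrix u v^T satisfies K u = u (v·u) and kills the (2)-dimensional subspace v^⊥, so its characteristic polynomial is lambda^2 (lambda - v·u) with v·u = tr K = 1. Hence the eigenvalues of I - K are 1 (multiplicity 2) and 1 - (1) = 0, so det(I - K) = 0. (Direct check: I - K =
[[-2, -1, -1],
 [9, 4, 3],
 [-3, -1, 0]]
has determinant 0.) So 1 is an eigenvalue of K and (I - K) is not invertible. The finite-dimensional Fredholm alternative says: either (I - K) is invertible, or ker(I - K) ≠ {0} and then range(I - K) = ker((I - K)^*)^⊥, with dim ker(I - K) = dim ker((I - K)^*). We are in the second case, so we need both kernels. Kernel of I - K: (I - K) u = u - u (v·u) = u - u = 0, so ker(I - K) = span{u} = span{(1, -3, 1)} (it is exactly 1-dimensional because rank(I - K) = 2). Kernel of the adjoint: K is real, so (I - K)^* = I - K^T = I - v u^T, and (I - v u^T) v = v - v (u·v) = 0; hence ker((I - K)^*) = span{v} = span{(3, 1, 1)}. Therefore (I - K) x = y is solvable iff <y, v> = 0, i.e. iff 3y_1 + y_2 + y_3 = 0. When this holds, K y = u (v·y) = 0, so (I - K) y = y and x = y is a particular solution; the full solution set is the line x = y + c·u = y + c·(1, -3, 1), c ∈ C.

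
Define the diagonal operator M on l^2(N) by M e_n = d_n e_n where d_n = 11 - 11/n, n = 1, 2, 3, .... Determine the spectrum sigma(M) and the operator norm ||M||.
sigma(M) = {11 - 11/n : n ≥ 1} ∪ {11}; ||M|| = 11

A bounded diagonal operator on l^2 with diagonal entries d_n has spectrum equal to the closure of {d_n : n ≥ 1}: every d_n is an eigenvalue (with eigenvector e_n), so {d_n} ⊂ sigma(M); the spectrum is closed, so its closure is too; and for lambda not in the closure, (M - lambda I) has bounded inverse (the diagonal entries 1/(d_n - lambda) are bounded). For our sequence d_n = 11 - 11/n, n = 1, 2, 3, ...:
  - {d_n} = {11 - 11/n : n ≥ 1}; the only limit point is 11
  - closure = {11 - 11/n : n ≥ 1} ∪ {11}
For the norm: a diagonal operator has ||M|| = sup_n |d_n|. Here d_n = 11 - 11/n increases monotonically from d_1 = 0 toward 11, with all terms in [0, 11); so sup_n |d_n| = 11 (the supremum is the limit, not attained). So ||M|| = 11.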